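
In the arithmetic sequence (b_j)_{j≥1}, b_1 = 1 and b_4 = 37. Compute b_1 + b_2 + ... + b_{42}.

Common difference d = (37 - 1) / (4 - 1) = 12.
b_j = 1 + (j - 1)·12.
b_{42} = 493; S = 42·(1 + 493)/2 = 10374.

10374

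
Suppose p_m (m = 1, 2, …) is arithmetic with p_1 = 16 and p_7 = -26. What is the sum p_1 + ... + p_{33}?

Common difference d = (-26 - 16) / (7 - 1) = -7.
p_m = 16 + (m - 1)·(-7).
p_{33} = -208; S = 33·(16 + (-208))/2 = -3168.

-3168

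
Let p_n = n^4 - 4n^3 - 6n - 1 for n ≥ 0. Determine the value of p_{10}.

5939

p_{10} = 1·10^4 - 4·10^3 - 6·10 - 1 = 5939.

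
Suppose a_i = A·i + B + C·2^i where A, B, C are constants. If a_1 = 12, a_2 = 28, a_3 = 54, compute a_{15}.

163926

Write the equations: A + B + 2C = 12; 2A + B + 4C = 28; 3A + B + 8C = 54.
Subtracting the first from the second: A + 2C = 16.
Subtracting the second from the third: A + 4C = 26.
Solving: C = 5, A = 6, then B = -4.
So a_i = 6·i + (-4) + 5·2^i; at i=15 this is 163926.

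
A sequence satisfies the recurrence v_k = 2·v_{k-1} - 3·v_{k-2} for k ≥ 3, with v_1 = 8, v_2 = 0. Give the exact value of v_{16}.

-26832

v_3 = -24;  v_4 = -48;  v_5 = -24;  …;  v_{13} = 6312;  v_{14} = 11040;  v_{15} = 3144;  v_{16} = -26832.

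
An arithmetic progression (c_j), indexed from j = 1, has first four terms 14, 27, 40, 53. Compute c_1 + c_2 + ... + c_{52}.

17966

Common difference d = 13.
c_j = 14 + (j - 1)·13.
c_{52} = 677; S = 52·(14 + 677)/2 = 17966.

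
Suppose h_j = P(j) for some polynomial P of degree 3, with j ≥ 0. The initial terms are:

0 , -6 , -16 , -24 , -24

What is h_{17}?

1st diffs: -6, -10, -8, 0.
2nd diffs: -4, 2, 8.
3rd diffs: 6, 6 (constant).
Newton forward-difference form: h_j = (-6)·C(j,1) + (-4)·C(j,2) + 6·C(j,3).
At j = 17: j = 17, so h_{17} = -102 - 544 + 4080 = 3434.

3434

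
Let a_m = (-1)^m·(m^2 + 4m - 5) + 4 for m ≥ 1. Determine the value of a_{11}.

-156

(-1)^11 = -1; m^2 + 4m - 5 at m=11 is 160; so a_{11} = -156.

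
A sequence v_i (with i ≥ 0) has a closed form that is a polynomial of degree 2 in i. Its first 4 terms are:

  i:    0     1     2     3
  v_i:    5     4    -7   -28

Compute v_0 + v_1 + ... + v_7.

-548

1st diffs: -1, -11, -21.
2nd diffs: -10, -10 (constant).
Newton forward-difference form: v_i = 5 + (-1)·C(i,1) + (-10)·C(i,2).
Continuing: -59, -100, -151, -212.
Summing i = 0..7 (8 terms) gives -548.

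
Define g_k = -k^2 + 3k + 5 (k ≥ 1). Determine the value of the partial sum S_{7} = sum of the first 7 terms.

-21

Over k = 1..7: Σk = 28, Σk² = 140.
Total = (-1)·140 + (3)·28 + (5)·7 = -21.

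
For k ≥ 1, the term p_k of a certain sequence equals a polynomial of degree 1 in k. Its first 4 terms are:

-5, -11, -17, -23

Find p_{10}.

1st diffs: -6, -6, -6 (constant).
So p_k = -6k + 1.
Evaluating at k = 10 gives p_{10} = -59.

-59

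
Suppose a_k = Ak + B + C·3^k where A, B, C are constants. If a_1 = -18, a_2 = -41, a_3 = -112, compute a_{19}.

Plug in k = 1, 2, 3: A + B + 3C = -18; 2A + B + 9C = -41; 3A + B + 27C = -112.
Subtracting the first from the second: A + 6C = -23.
Subtracting the second from the third: A + 18C = -71.
Solving: C = -4, A = 1, then B = -7.
So a_k = 1·k + (-7) + (-4)·3^k; at k=19 this is -4649045856.

-4649045856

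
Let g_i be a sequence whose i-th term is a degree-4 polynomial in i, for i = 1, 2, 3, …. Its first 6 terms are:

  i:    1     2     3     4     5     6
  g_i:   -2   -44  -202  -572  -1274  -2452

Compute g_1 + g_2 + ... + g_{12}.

-94844

1st diffs: -42, -158, -370, -702, -1178.
2nd diffs: -116, -212, -332, -476.
3rd diffs: -96, -120, -144.
4th diffs: -24, -24 (constant).
So g_i = -i^4 - 6i^3 + 3i^2 + 6i - 4.
Continuing: …, -4274, -6932, -10642, -15644, …, g_{12} = -30604.
Summing i = 1..12 (12 terms) gives -94844.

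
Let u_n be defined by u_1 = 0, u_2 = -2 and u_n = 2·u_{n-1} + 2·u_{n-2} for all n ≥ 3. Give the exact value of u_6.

Applying the relation repeatedly:
u_3 = -4; u_4 = -12; u_5 = -32; u_6 = -88.

-88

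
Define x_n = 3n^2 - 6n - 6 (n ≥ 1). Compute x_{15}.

579

x_{15} = 3·15^2 - 6·15 - 6 = 579.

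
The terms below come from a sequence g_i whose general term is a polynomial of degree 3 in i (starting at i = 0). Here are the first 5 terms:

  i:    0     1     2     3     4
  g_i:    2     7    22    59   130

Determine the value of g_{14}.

5350

1st diffs: 5, 15, 37, 71.
2nd diffs: 10, 22, 34.
3rd diffs: 12, 12 (constant).
Newton forward-difference form: g_i = 2 + 5·C(i,1) + 10·C(i,2) + 12·C(i,3).
At i = 14: i = 14, so g_{14} = 2 + 70 + 910 + 4368 = 5350.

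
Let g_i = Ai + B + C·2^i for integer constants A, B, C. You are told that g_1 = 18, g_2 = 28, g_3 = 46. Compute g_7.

Plug in i = 1, 2, 3: A + B + 2C = 18; 2A + B + 4C = 28; 3A + B + 8C = 46.
Subtracting the first from the second: A + 2C = 10.
Subtracting the second from the third: A + 4C = 18.
Solving: C = 4, A = 2, then B = 8.
So g_i = 2·i + 8 + 4·2^i; at i=7 this is 534.

534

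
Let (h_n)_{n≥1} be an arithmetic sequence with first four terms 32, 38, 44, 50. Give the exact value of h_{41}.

272

Common difference d = 6.
h_n = 32 + (n - 1)·6.
h_{41} = 32 + 40·6 = 272.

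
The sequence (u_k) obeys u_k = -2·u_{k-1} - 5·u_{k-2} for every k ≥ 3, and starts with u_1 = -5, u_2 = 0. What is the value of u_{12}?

Step forward from the initial values:
u_3 = 25; u_4 = -50; u_5 = -25; u_6 = 300; u_7 = -475; u_8 = -550; u_9 = 3475; u_{10} = -4200; u_{11} = -8975; u_{12} = 38950.

38950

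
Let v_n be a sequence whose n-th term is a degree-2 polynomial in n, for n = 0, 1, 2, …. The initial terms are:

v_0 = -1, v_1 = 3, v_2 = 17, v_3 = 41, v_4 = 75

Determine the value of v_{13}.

831

1st diffs: 4, 14, 24, 34.
2nd diffs: 10, 10, 10 (constant).
Newton forward-difference form: v_n = -1 + 4·C(n,1) + 10·C(n,2).
At n = 13: n = 13, so v_{13} = -1 + 52 + 780 = 831.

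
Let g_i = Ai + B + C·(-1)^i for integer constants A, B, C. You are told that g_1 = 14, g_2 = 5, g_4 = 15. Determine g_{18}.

At i = 1, 2, 4: A + B - C = 14; 2A + B + C = 5; 4A + B + C = 15.
Subtracting the first from the second: A + 2C = -9.
Subtracting the second from the third: 2A = 10.
Solving: C = -7, A = 5, then B = 2.
Hence g_{18} = 5·18 + 2 + (-7)·1 = 85.

85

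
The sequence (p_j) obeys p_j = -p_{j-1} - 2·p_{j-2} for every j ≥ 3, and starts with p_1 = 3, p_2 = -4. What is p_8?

p_3 = -2; p_4 = 10; p_5 = -6; p_6 = -14; p_7 = 26; p_8 = 2.

2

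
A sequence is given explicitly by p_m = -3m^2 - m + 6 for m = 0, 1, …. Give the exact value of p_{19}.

-1096

p_{19} = -3·19^2 - 1·19 + 6 = -1096.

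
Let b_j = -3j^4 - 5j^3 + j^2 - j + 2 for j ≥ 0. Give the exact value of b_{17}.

-274854

b_{17} = -3·17^4 - 5·17^3 + 1·17^2 - 1·17 + 2 = -274854.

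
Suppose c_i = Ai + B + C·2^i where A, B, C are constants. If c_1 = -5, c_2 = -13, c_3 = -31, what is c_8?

-1261

At i = 1, 2, 3: A + B + 2C = -5; 2A + B + 4C = -13; 3A + B + 8C = -31.
Subtracting the first from the second: A + 2C = -8.
Subtracting the second from the third: A + 4C = -18.
Solving: C = -5, A = 2, then B = 3.
Hence c_8 = 2·8 + 3 + (-5)·256 = -1261.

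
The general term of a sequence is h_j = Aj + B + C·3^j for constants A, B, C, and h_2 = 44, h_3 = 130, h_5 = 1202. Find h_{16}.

At j = 2, 3, 5: 2A + B + 9C = 44; 3A + B + 27C = 130; 5A + B + 243C = 1202.
Subtracting the first from the second: A + 18C = 86.
Subtracting the second from the third: 2A + 216C = 1072.
Solving: C = 5, A = -4, then B = 7.
Therefore h_{16} = -64 + 7 + 5·43046721 = 215233548.

215233548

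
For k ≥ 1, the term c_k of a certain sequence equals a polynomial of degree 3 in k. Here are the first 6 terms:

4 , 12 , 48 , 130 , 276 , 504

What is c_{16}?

11254

1st diffs: 8, 36, 82, 146, 228.
2nd diffs: 28, 46, 64, 82.
3rd diffs: 18, 18, 18 (constant).
Newton forward-difference form: c_k = 4 + 8·C(k-1,1) + 28·C(k-1,2) + 18·C(k-1,3).
At k = 16: k-1 = 15, so c_{16} = 4 + 120 + 2940 + 8190 = 11254.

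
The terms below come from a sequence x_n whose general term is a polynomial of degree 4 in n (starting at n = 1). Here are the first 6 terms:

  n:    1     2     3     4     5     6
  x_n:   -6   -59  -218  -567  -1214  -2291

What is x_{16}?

-82911

1st diffs: -53, -159, -349, -647, -1077.
2nd diffs: -106, -190, -298, -430.
3rd diffs: -84, -108, -132.
4th diffs: -24, -24 (constant).
Newton forward-difference form: x_n = -6 + (-53)·C(n-1,1) + (-106)·C(n-1,2) + (-84)·C(n-1,3) + (-24)·C(n-1,4).
At n = 16: n-1 = 15, so x_{16} = -6 - 795 - 11130 - 38220 - 32760 = -82911.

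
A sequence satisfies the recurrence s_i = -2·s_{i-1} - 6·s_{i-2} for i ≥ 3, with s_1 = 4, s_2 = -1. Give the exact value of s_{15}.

s_3 = -22, s_4 = 50, s_5 = 32, …, s_{12} = -73696, s_{13} = 2048, s_{14} = 438080, s_{15} = -888448.

-888448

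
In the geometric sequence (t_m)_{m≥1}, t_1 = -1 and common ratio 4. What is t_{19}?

-68719476736

t_m = (-1)·4^(m-1).
t_{19} = (-1)·4^18 = -68719476736.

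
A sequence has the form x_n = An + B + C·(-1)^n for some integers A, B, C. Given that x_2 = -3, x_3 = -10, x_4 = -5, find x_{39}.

-46

Plug in n = 2, 3, 4: 2A + B + C = -3; 3A + B - C = -10; 4A + B + C = -5.
Subtracting the first from the second: A - 2C = -7.
Subtracting the second from the third: A + 2C = 5.
Solving: C = 3, A = -1, then B = -4.
So x_n = -1·n + (-4) + 3·(-1)^n; at n=39 this is -46.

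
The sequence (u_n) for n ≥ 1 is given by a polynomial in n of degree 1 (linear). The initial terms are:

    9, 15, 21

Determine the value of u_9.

57

1st diffs: 6, 6 (constant).
So u_n = 6n + 3.
Evaluating at n = 9 gives u_9 = 57.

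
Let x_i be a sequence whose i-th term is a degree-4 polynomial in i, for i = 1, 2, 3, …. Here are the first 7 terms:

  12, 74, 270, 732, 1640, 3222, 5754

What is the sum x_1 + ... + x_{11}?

1st diffs: 62, 196, 462, 908, 1582, 2532.
2nd diffs: 134, 266, 446, 674, 950.
3rd diffs: 132, 180, 228, 276.
4th diffs: 48, 48, 48 (constant).
So x_i = 2i^4 + 2i^3 + 5i^2 + 3i.
Continuing: 9560, 15012, 22530, 32582.
Summing i = 1..11 (11 terms) gives 91388.

91388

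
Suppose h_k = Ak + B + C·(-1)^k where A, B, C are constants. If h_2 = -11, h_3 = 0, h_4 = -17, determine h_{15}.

At k = 2, 3, 4: 2A + B + C = -11; 3A + B - C = 0; 4A + B + C = -17.
Subtracting the first from the second: A - 2C = 11.
Subtracting the second from the third: A + 2C = -17.
Solving: C = -7, A = -3, then B = 2.
Hence h_{15} = -3·15 + 2 + (-7)·(-1) = -36.

-36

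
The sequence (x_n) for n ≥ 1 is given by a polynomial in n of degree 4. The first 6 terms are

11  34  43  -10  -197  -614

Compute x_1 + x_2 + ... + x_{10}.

1st diffs: 23, 9, -53, -187, -417.
2nd diffs: -14, -62, -134, -230.
3rd diffs: -48, -72, -96.
4th diffs: -24, -24 (constant).
So x_n = -n^4 + 2n^3 + 6n^2 + 6n - 2.
Continuing: -1381, -2642, -4565, -7342.
Summing n = 1..10 (10 terms) gives -16663.

-16663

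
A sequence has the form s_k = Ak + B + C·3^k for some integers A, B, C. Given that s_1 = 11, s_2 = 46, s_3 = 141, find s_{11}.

885781

Write the equations: A + B + 3C = 11; 2A + B + 9C = 46; 3A + B + 27C = 141.
Subtracting the first from the second: A + 6C = 35.
Subtracting the second from the third: A + 18C = 95.
Solving: C = 5, A = 5, then B = -9.
Therefore s_{11} = 55 + (-9) + 5·177147 = 885781.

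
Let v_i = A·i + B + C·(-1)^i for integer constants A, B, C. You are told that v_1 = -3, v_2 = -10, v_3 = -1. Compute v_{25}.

21

Write the equations: A + B - C = -3; 2A + B + C = -10; 3A + B - C = -1.
Subtracting the first from the second: A + 2C = -7.
Subtracting the second from the third: A - 2C = 9.
Solving: C = -4, A = 1, then B = -8.
Hence v_{25} = 1·25 + (-8) + (-4)·(-1) = 21.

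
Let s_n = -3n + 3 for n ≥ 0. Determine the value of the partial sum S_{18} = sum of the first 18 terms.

Over n = 0..17: Σn = 153.
Total = (-3)·153 + (3)·18 = -405.

-405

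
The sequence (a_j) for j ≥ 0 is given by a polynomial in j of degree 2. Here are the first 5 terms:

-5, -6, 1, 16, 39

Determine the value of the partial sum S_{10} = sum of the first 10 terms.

865

1st diffs: -1, 7, 15, 23.
2nd diffs: 8, 8, 8 (constant).
Newton forward-difference form: a_j = -5 + (-1)·C(j,1) + 8·C(j,2).
Continuing: …, 70, 109, 156, 211, …, a_9 = 274.
Summing j = 0..9 (10 terms) gives 865.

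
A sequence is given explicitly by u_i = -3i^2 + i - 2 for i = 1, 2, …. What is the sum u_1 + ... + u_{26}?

Over i = 1..26: Σi = 351, Σi² = 6201.
Total = (-3)·6201 + (1)·351 + (-2)·26 = -18304.

-18304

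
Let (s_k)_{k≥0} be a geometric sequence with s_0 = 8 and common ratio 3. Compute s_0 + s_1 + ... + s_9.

s_k = 8·3^(k-0).
S = 8·(3^10 - 1)/(3 - 1) = 8·(59049 - 1)/(2) = 236192.

236192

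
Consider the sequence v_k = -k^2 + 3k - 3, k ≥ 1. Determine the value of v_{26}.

-601

v_{26} = -1·26^2 + 3·26 - 3 = -601.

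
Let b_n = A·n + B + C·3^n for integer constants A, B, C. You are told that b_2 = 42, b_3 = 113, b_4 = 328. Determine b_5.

975

Write the equations: 2A + B + 9C = 42; 3A + B + 27C = 113; 4A + B + 81C = 328.
Subtracting the first from the second: A + 18C = 71.
Subtracting the second from the third: A + 54C = 215.
Solving: C = 4, A = -1, then B = 8.
Hence b_5 = -1·5 + 8 + 4·243 = 975.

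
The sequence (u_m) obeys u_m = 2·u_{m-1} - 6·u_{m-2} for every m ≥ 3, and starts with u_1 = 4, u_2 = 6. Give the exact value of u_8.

48

Compute successive terms:
u_3 = -12  u_4 = -60  u_5 = -48  u_6 = 264  u_7 = 816  u_8 = 48.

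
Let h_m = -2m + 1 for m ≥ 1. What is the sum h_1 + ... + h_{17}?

-289

Over m = 1..17: Σm = 153.
Total = (-2)·153 + (1)·17 = -289.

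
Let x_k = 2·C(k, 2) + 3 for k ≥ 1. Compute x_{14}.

185

C(14, 2) = 91, so x_{14} = 185.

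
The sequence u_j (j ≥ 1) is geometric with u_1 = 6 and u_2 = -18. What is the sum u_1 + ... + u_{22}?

Common ratio r = -3.
u_j = 6·(-3)^(j-1).
S = 6·((-3)^22 - 1)/(-3 - 1) = 6·(31381059609 - 1)/(-4) = -47071589412.

-47071589412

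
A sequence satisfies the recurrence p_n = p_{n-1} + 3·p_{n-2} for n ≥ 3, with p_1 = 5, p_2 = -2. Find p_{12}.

Applying the relation repeatedly:
p_3 = 13, p_4 = 7, p_5 = 46, p_6 = 67, p_7 = 205, p_8 = 406, p_9 = 1021, p_{10} = 2239, p_{11} = 5302, p_{12} = 12019.

12019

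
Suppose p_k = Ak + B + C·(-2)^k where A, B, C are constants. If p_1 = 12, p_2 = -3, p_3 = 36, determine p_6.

-171

At k = 1, 2, 3: A + B - 2C = 12; 2A + B + 4C = -3; 3A + B - 8C = 36.
Subtracting the first from the second: A + 6C = -15.
Subtracting the second from the third: A - 12C = 39.
Solving: C = -3, A = 3, then B = 3.
Hence p_6 = 3·6 + 3 + (-3)·64 = -171.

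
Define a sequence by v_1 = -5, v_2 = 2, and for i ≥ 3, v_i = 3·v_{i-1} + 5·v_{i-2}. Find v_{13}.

Iterate the recurrence:
v_3 = -19, v_4 = -47, v_5 = -236, …, v_{10} = -294523, v_{11} = -1234924, v_{12} = -5177387, v_{13} = -21706781.

-21706781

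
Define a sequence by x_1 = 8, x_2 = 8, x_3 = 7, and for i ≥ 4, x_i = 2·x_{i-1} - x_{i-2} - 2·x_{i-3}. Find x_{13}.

x_4 = -10;  x_5 = -43;  x_6 = -90;  x_7 = -117;  x_8 = -58;  x_9 = 181;  x_{10} = 654;  x_{11} = 1243;  x_{12} = 1470;  x_{13} = 389.

389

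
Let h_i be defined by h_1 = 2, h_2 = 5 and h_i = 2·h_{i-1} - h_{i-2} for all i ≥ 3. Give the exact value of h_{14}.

41

h_3 = 8, h_4 = 11, h_5 = 14, …, h_{11} = 32, h_{12} = 35, h_{13} = 38, h_{14} = 41.
(Characteristic roots are 1 and 1.)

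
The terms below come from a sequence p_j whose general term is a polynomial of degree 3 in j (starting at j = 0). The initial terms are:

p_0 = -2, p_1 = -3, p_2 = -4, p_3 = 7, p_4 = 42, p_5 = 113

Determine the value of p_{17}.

1st diffs: -1, -1, 11, 35, 71.
2nd diffs: 0, 12, 24, 36.
3rd diffs: 12, 12, 12 (constant).
Newton forward-difference form: p_j = -2 + (-1)·C(j,1) + 12·C(j,3).
At j = 17: j = 17, so p_{17} = -2 - 17 + 8160 = 8141.

8141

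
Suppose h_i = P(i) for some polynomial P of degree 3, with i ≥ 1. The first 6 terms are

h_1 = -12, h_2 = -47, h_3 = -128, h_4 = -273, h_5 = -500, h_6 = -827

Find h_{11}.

-4592

1st diffs: -35, -81, -145, -227, -327.
2nd diffs: -46, -64, -82, -100.
3rd diffs: -18, -18, -18 (constant).
Newton forward-difference form: h_i = -12 + (-35)·C(i-1,1) + (-46)·C(i-1,2) + (-18)·C(i-1,3).
At i = 11: i-1 = 10, so h_{11} = -12 - 350 - 2070 - 2160 = -4592.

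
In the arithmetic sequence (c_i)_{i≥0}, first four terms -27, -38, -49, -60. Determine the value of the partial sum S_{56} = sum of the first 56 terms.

Common difference d = -11.
c_i = -27 + (i - 0)·(-11).
c_{55} = -632; S = 56·(-27 + (-632))/2 = -18452.

-18452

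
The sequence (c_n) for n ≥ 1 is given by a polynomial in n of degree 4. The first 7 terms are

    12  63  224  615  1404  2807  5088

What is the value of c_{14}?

1st diffs: 51, 161, 391, 789, 1403, 2281.
2nd diffs: 110, 230, 398, 614, 878.
3rd diffs: 120, 168, 216, 264.
4th diffs: 48, 48, 48 (constant).
Newton forward-difference form: c_n = 12 + 51·C(n-1,1) + 110·C(n-1,2) + 120·C(n-1,3) + 48·C(n-1,4).
At n = 14: n-1 = 13, so c_{14} = 12 + 663 + 8580 + 34320 + 34320 = 77895.

77895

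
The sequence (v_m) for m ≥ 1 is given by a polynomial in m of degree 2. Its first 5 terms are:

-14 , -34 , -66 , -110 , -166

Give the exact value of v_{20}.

-2446

1st diffs: -20, -32, -44, -56.
2nd diffs: -12, -12, -12 (constant).
So v_m = -6m^2 - 2m - 6.
Evaluating at m = 20 gives v_{20} = -2446.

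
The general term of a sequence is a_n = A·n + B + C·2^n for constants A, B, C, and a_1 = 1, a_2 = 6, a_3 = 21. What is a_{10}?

At n = 1, 2, 3: A + B + 2C = 1; 2A + B + 4C = 6; 3A + B + 8C = 21.
Subtracting the first from the second: A + 2C = 5.
Subtracting the second from the third: A + 4C = 15.
Solving: C = 5, A = -5, then B = -4.
Hence a_{10} = -5·10 + (-4) + 5·1024 = 5066.

5066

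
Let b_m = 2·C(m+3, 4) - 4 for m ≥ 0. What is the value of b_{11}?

1998

C(14, 4) = 1001, so b_{11} = 1998.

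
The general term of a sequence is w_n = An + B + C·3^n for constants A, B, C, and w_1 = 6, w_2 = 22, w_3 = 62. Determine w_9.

39398

The three given values yield: A + B + 3C = 6; 2A + B + 9C = 22; 3A + B + 27C = 62.
Subtracting the first from the second: A + 6C = 16.
Subtracting the second from the third: A + 18C = 40.
Solving: C = 2, A = 4, then B = -4.
Hence w_9 = 4·9 + (-4) + 2·19683 = 39398.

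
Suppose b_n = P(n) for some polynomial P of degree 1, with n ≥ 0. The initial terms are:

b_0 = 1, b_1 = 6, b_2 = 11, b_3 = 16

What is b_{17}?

86

1st diffs: 5, 5, 5 (constant).
So b_n = 5n + 1.
Evaluating at n = 17 gives b_{17} = 86.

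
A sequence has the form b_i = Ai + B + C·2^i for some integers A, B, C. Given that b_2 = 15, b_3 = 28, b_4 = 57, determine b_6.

243

Write the equations: 2A + B + 4C = 15; 3A + B + 8C = 28; 4A + B + 16C = 57.
Subtracting the first from the second: A + 4C = 13.
Subtracting the second from the third: A + 8C = 29.
Solving: C = 4, A = -3, then B = 5.
Hence b_6 = -3·6 + 5 + 4·64 = 243.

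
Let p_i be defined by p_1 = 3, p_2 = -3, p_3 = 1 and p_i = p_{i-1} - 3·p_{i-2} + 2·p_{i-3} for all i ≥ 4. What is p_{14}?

-1353

Compute successive terms:
p_4 = 16  p_5 = 7  p_6 = -39  …  p_{11} = -377  p_{12} = 609  p_{13} = 1228  p_{14} = -1353.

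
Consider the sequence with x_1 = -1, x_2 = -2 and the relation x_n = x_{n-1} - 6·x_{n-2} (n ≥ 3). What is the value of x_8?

568

Iterate the recurrence:
x_3 = 4;  x_4 = 16;  x_5 = -8;  x_6 = -104;  x_7 = -56;  x_8 = 568.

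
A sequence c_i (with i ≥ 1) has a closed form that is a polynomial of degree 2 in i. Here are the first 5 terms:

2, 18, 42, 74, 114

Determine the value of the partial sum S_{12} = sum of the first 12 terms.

2840

1st diffs: 16, 24, 32, 40.
2nd diffs: 8, 8, 8 (constant).
Newton forward-difference form: c_i = 2 + 16·C(i-1,1) + 8·C(i-1,2).
Continuing: …, 162, 218, 282, 354, …, c_{12} = 618.
Summing i = 1..12 (12 terms) gives 2840.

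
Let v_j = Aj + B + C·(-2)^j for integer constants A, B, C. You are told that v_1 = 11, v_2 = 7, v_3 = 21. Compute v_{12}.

-4065

At j = 1, 2, 3: A + B - 2C = 11; 2A + B + 4C = 7; 3A + B - 8C = 21.
Subtracting the first from the second: A + 6C = -4.
Subtracting the second from the third: A - 12C = 14.
Solving: C = -1, A = 2, then B = 7.
So v_j = 2·j + 7 + (-1)·(-2)^j; at j=12 this is -4065.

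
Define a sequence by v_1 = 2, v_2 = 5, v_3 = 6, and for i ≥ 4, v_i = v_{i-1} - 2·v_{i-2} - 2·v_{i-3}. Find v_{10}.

Applying the relation repeatedly:
v_4 = -8  v_5 = -30  v_6 = -26  v_7 = 50  v_8 = 162  v_9 = 114  v_{10} = -310.

-310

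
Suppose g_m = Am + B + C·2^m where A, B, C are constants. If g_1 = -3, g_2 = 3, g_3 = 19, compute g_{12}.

The three given values yield: A + B + 2C = -3; 2A + B + 4C = 3; 3A + B + 8C = 19.
Subtracting the first from the second: A + 2C = 6.
Subtracting the second from the third: A + 4C = 16.
Solving: C = 5, A = -4, then B = -9.
Hence g_{12} = -4·12 + (-9) + 5·4096 = 20423.

20423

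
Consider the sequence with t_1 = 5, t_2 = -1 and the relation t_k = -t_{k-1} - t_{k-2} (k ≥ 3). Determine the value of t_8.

-1

t_3 = -4, t_4 = 5, t_5 = -1, t_6 = -4, t_7 = 5, t_8 = -1.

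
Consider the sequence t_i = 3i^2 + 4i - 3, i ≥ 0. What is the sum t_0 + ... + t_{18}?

6954

Over i = 0..18: Σi = 171, Σi² = 2109.
Total = (3)·2109 + (4)·171 + (-3)·19 = 6954.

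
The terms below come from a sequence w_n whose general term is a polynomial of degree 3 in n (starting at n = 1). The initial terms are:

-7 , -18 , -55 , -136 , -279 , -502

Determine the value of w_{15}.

-9079

1st diffs: -11, -37, -81, -143, -223.
2nd diffs: -26, -44, -62, -80.
3rd diffs: -18, -18, -18 (constant).
Newton forward-difference form: w_n = -7 + (-11)·C(n-1,1) + (-26)·C(n-1,2) + (-18)·C(n-1,3).
At n = 15: n-1 = 14, so w_{15} = -7 - 154 - 2366 - 6552 = -9079.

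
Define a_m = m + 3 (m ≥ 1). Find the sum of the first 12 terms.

114

Over m = 1..12: Σm = 78.
Total = (1)·78 + (3)·12 = 114.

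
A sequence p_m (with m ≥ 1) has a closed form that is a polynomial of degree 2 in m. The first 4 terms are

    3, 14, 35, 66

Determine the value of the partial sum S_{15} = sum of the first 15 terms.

5750

1st diffs: 11, 21, 31.
2nd diffs: 10, 10 (constant).
Newton forward-difference form: p_m = 3 + 11·C(m-1,1) + 10·C(m-1,2).
Continuing: …, 107, 158, 219, 290, …, p_{15} = 1067.
Summing m = 1..15 (15 terms) gives 5750.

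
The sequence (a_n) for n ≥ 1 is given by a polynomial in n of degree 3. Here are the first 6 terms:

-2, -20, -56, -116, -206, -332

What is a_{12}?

1st diffs: -18, -36, -60, -90, -126.
2nd diffs: -18, -24, -30, -36.
3rd diffs: -6, -6, -6 (constant).
Newton forward-difference form: a_n = -2 + (-18)·C(n-1,1) + (-18)·C(n-1,2) + (-6)·C(n-1,3).
At n = 12: n-1 = 11, so a_{12} = -2 - 198 - 990 - 990 = -2180.

-2180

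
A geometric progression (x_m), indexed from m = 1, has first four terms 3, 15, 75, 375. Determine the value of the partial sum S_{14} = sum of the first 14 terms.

4577636718

Common ratio r = 5.
x_m = 3·5^(m-1).
S = 3·(5^14 - 1)/(5 - 1) = 3·(6103515625 - 1)/(4) = 4577636718.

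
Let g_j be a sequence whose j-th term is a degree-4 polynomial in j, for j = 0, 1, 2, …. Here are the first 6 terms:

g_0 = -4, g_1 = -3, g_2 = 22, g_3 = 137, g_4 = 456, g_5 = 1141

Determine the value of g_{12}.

39872

1st diffs: 1, 25, 115, 319, 685.
2nd diffs: 24, 90, 204, 366.
3rd diffs: 66, 114, 162.
4th diffs: 48, 48 (constant).
Newton forward-difference form: g_j = -4 + 1·C(j,1) + 24·C(j,2) + 66·C(j,3) + 48·C(j,4).
At j = 12: j = 12, so g_{12} = -4 + 12 + 1584 + 14520 + 23760 = 39872.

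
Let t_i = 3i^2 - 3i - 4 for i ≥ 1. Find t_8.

t_8 = 3·8^2 - 3·8 - 4 = 164.

164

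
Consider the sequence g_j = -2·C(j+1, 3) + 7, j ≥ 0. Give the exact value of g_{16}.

C(17, 3) = 680, so g_{16} = -1353.

-1353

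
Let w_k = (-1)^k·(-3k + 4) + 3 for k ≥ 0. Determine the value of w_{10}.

(-1)^10 = 1; -3k + 4 at k=10 is -26; so w_{10} = -23.

-23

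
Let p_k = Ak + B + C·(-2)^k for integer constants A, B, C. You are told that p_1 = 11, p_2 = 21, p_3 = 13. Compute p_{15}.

-32699

Plug in k = 1, 2, 3: A + B - 2C = 11; 2A + B + 4C = 21; 3A + B - 8C = 13.
Subtracting the first from the second: A + 6C = 10.
Subtracting the second from the third: A - 12C = -8.
Solving: C = 1, A = 4, then B = 9.
Hence p_{15} = 4·15 + 9 + 1·(-32768) = -32699.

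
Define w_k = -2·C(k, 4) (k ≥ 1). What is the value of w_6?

C(6, 4) = 15, so w_6 = -30.

-30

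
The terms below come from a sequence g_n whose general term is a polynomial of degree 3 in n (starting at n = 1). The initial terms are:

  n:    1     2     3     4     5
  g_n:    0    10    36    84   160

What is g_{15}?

3780

1st diffs: 10, 26, 48, 76.
2nd diffs: 16, 22, 28.
3rd diffs: 6, 6 (constant).
Newton forward-difference form: g_n = 10·C(n-1,1) + 16·C(n-1,2) + 6·C(n-1,3).
At n = 15: n-1 = 14, so g_{15} = 140 + 1456 + 2184 = 3780.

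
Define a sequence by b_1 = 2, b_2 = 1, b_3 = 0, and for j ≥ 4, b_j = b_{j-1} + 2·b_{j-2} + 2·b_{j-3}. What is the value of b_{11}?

1232

Step forward from the initial values:
b_4 = 6; b_5 = 8; b_6 = 20; b_7 = 48; b_8 = 104; b_9 = 240; b_{10} = 544; b_{11} = 1232.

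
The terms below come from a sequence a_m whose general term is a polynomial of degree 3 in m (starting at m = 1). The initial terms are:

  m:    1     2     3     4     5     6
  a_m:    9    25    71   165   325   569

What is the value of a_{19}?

19575

1st diffs: 16, 46, 94, 160, 244.
2nd diffs: 30, 48, 66, 84.
3rd diffs: 18, 18, 18 (constant).
So a_m = 3m^3 - 3m^2 + 4m + 5.
Evaluating at m = 19 gives a_{19} = 19575.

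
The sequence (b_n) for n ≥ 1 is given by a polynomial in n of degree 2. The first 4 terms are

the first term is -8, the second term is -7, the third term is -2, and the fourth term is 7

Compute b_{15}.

1st diffs: 1, 5, 9.
2nd diffs: 4, 4 (constant).
Newton forward-difference form: b_n = -8 + 1·C(n-1,1) + 4·C(n-1,2).
At n = 15: n-1 = 14, so b_{15} = -8 + 14 + 364 = 370.

370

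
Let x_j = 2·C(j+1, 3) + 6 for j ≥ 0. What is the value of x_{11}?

446

C(12, 3) = 220, so x_{11} = 446.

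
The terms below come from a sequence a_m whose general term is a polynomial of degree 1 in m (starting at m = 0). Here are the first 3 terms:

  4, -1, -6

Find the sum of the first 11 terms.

1st diffs: -5, -5 (constant).
So a_m = -5m + 4.
Continuing: …, -11, -16, -21, -26, …, a_{10} = -46.
Summing m = 0..10 (11 terms) gives -231.

-231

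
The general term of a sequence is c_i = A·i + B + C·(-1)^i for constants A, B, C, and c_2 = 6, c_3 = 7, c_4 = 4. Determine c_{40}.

-32

At i = 2, 3, 4: 2A + B + C = 6; 3A + B - C = 7; 4A + B + C = 4.
Subtracting the first from the second: A - 2C = 1.
Subtracting the second from the third: A + 2C = -3.
Solving: C = -1, A = -1, then B = 9.
Hence c_{40} = -1·40 + 9 + (-1)·1 = -32.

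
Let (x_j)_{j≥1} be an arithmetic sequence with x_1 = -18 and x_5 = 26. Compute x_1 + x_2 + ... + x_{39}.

7449

Common difference d = (26 - (-18)) / (5 - 1) = 11.
x_j = -18 + (j - 1)·11.
x_{39} = 400; S = 39·(-18 + 400)/2 = 7449.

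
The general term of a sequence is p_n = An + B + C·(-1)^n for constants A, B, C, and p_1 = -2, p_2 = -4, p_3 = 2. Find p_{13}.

The three given values yield: A + B - C = -2; 2A + B + C = -4; 3A + B - C = 2.
Subtracting the first from the second: A + 2C = -2.
Subtracting the second from the third: A - 2C = 6.
Solving: C = -2, A = 2, then B = -6.
Therefore p_{13} = 26 + (-6) + (-2)·(-1) = 22.

22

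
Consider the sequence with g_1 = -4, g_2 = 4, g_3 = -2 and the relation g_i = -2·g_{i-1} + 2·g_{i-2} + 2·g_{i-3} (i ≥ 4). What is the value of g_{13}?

Iterate the recurrence:
g_4 = 4  g_5 = -4  g_6 = 12  g_7 = -24  g_8 = 64  g_9 = -152  g_{10} = 384  g_{11} = -944  g_{12} = 2352  g_{13} = -5824.

-5824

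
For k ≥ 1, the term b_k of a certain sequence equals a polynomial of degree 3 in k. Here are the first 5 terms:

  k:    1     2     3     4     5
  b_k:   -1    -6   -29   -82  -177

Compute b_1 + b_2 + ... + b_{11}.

-7216

1st diffs: -5, -23, -53, -95.
2nd diffs: -18, -30, -42.
3rd diffs: -12, -12 (constant).
Newton forward-difference form: b_k = -1 + (-5)·C(k-1,1) + (-18)·C(k-1,2) + (-12)·C(k-1,3).
Continuing: …, -326, -541, -834, -1217, …, b_{11} = -2301.
Summing k = 1..11 (11 terms) gives -7216.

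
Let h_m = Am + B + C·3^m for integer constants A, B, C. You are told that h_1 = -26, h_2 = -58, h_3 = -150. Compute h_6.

-3666

Plug in m = 1, 2, 3: A + B + 3C = -26; 2A + B + 9C = -58; 3A + B + 27C = -150.
Subtracting the first from the second: A + 6C = -32.
Subtracting the second from the third: A + 18C = -92.
Solving: C = -5, A = -2, then B = -9.
Therefore h_6 = -12 + (-9) + (-5)·729 = -3666.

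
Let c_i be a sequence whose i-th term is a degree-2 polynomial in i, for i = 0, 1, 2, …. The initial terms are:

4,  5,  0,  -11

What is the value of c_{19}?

1st diffs: 1, -5, -11.
2nd diffs: -6, -6 (constant).
So c_i = -3i^2 + 4i + 4.
Evaluating at i = 19 gives c_{19} = -1003.

-1003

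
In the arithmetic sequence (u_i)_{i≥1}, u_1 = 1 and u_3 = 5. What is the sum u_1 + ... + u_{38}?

Common difference d = (5 - 1) / (3 - 1) = 2.
u_i = 1 + (i - 1)·2.
u_{38} = 75; S = 38·(1 + 75)/2 = 1444.

1444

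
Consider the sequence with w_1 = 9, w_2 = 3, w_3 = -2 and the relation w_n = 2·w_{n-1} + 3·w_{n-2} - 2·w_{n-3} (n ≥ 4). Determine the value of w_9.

Step forward from the initial values:
w_4 = -13, w_5 = -38, w_6 = -111, w_7 = -310, w_8 = -877, w_9 = -2462.

-2462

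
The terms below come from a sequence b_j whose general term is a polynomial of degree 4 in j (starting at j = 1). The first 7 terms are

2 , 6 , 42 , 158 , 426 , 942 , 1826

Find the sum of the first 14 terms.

1st diffs: 4, 36, 116, 268, 516, 884.
2nd diffs: 32, 80, 152, 248, 368.
3rd diffs: 48, 72, 96, 120.
4th diffs: 24, 24, 24 (constant).
Newton forward-difference form: b_j = 2 + 4·C(j-1,1) + 32·C(j-1,2) + 48·C(j-1,3) + 24·C(j-1,4).
Continuing: …, 3222, 5298, 8246, 12282, …, b_{14} = 33438.
Summing j = 1..14 (14 terms) gives 108136.

108136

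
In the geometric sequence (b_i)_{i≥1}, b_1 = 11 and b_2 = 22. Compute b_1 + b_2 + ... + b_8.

2805

Common ratio r = 2.
b_i = 11·2^(i-1).
S = 11·(2^8 - 1)/(2 - 1) = 11·(256 - 1)/(1) = 2805.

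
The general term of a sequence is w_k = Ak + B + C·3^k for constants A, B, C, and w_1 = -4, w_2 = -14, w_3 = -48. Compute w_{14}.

-9565910

Plug in k = 1, 2, 3: A + B + 3C = -4; 2A + B + 9C = -14; 3A + B + 27C = -48.
Subtracting the first from the second: A + 6C = -10.
Subtracting the second from the third: A + 18C = -34.
Solving: C = -2, A = 2, then B = 0.
Hence w_{14} = 2·14 + 0 + (-2)·4782969 = -9565910.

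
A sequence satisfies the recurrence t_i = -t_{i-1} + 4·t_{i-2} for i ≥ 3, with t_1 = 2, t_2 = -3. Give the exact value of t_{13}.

Iterate the recurrence:
t_3 = 11  t_4 = -23  t_5 = 67  …  t_{10} = -7023  t_{11} = 18107  t_{12} = -46199  t_{13} = 118627.

118627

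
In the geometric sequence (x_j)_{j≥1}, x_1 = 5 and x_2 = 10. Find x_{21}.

Common ratio r = 2.
x_j = 5·2^(j-1).
x_{21} = 5·2^20 = 5242880.

5242880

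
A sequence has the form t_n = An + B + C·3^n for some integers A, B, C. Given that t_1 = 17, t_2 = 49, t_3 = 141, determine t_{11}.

885757

At n = 1, 2, 3: A + B + 3C = 17; 2A + B + 9C = 49; 3A + B + 27C = 141.
Subtracting the first from the second: A + 6C = 32.
Subtracting the second from the third: A + 18C = 92.
Solving: C = 5, A = 2, then B = 0.
Hence t_{11} = 2·11 + 0 + 5·177147 = 885757.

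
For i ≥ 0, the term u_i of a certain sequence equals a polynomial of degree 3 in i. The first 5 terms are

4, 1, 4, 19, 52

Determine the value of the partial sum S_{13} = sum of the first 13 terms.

1st diffs: -3, 3, 15, 33.
2nd diffs: 6, 12, 18.
3rd diffs: 6, 6 (constant).
Newton forward-difference form: u_i = 4 + (-3)·C(i,1) + 6·C(i,2) + 6·C(i,3).
Continuing: …, 109, 196, 319, 484, …, u_{12} = 1684.
Summing i = 0..12 (13 terms) gives 5824.

5824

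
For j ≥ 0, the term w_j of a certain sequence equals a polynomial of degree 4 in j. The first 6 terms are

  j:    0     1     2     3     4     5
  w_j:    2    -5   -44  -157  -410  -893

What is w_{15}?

-55333

1st diffs: -7, -39, -113, -253, -483.
2nd diffs: -32, -74, -140, -230.
3rd diffs: -42, -66, -90.
4th diffs: -24, -24 (constant).
Newton forward-difference form: w_j = 2 + (-7)·C(j,1) + (-32)·C(j,2) + (-42)·C(j,3) + (-24)·C(j,4).
At j = 15: j = 15, so w_{15} = 2 - 105 - 3360 - 19110 - 32760 = -55333.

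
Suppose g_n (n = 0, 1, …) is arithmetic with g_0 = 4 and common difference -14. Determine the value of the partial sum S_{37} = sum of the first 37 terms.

g_n = 4 + (n - 0)·(-14).
g_{36} = -500; S = 37·(4 + (-500))/2 = -9176.

-9176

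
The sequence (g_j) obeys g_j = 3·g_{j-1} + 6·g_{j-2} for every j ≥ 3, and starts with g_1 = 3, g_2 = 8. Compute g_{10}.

g_3 = 42  g_4 = 174  g_5 = 774  g_6 = 3366  g_7 = 14742  g_8 = 64422  g_9 = 281718  g_{10} = 1231686.

1231686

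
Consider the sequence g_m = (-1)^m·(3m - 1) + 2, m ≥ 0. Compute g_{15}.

-42

(-1)^15 = -1; 3m - 1 at m=15 is 44; so g_{15} = -42.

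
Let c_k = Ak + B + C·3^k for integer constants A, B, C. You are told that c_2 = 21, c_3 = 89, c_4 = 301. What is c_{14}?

Write the equations: 2A + B + 9C = 21; 3A + B + 27C = 89; 4A + B + 81C = 301.
Subtracting the first from the second: A + 18C = 68.
Subtracting the second from the third: A + 54C = 212.
Solving: C = 4, A = -4, then B = -7.
Therefore c_{14} = -56 + (-7) + 4·4782969 = 19131813.

19131813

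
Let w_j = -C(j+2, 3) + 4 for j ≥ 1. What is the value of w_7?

-80

C(9, 3) = 84, so w_7 = -80.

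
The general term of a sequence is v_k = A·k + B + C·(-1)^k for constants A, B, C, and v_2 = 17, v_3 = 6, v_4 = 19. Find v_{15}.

The three given values yield: 2A + B + C = 17; 3A + B - C = 6; 4A + B + C = 19.
Subtracting the first from the second: A - 2C = -11.
Subtracting the second from the third: A + 2C = 13.
Solving: C = 6, A = 1, then B = 9.
Hence v_{15} = 1·15 + 9 + 6·(-1) = 18.

18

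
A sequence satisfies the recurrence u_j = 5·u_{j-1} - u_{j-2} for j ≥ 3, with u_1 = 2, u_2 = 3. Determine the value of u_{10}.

749918

Iterate the recurrence:
u_3 = 13; u_4 = 62; u_5 = 297; u_6 = 1423; u_7 = 6818; u_8 = 32667; u_9 = 156517; u_{10} = 749918.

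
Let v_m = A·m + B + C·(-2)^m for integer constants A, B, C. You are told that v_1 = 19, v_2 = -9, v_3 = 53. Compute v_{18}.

-1310677

Plug in m = 1, 2, 3: A + B - 2C = 19; 2A + B + 4C = -9; 3A + B - 8C = 53.
Subtracting the first from the second: A + 6C = -28.
Subtracting the second from the third: A - 12C = 62.
Solving: C = -5, A = 2, then B = 7.
Therefore v_{18} = 36 + 7 + (-5)·262144 = -1310677.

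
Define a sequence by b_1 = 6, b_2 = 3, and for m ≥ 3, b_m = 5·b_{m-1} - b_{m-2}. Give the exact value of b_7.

Applying the relation repeatedly:
b_3 = 9, b_4 = 42, b_5 = 201, b_6 = 963, b_7 = 4614.

4614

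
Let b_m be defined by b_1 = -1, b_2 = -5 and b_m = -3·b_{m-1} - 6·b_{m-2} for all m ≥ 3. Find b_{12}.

20655

b_3 = 21;  b_4 = -33;  b_5 = -27;  b_6 = 279;  b_7 = -675;  b_8 = 351;  b_9 = 2997;  b_{10} = -11097;  b_{11} = 15309;  b_{12} = 20655.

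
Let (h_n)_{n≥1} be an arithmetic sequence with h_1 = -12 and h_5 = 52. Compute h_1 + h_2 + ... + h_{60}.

27600

Common difference d = (52 - (-12)) / (5 - 1) = 16.
h_n = -12 + (n - 1)·16.
h_{60} = 932; S = 60·(-12 + 932)/2 = 27600.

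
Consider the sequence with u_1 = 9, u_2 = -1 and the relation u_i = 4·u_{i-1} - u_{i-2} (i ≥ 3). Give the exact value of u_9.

Step forward from the initial values:
u_3 = -13  u_4 = -51  u_5 = -191  u_6 = -713  u_7 = -2661  u_8 = -9931  u_9 = -37063.

-37063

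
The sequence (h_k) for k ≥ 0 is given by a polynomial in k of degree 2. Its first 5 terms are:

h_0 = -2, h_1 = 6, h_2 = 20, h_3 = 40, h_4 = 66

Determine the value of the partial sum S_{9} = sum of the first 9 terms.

1st diffs: 8, 14, 20, 26.
2nd diffs: 6, 6, 6 (constant).
Newton forward-difference form: h_k = -2 + 8·C(k,1) + 6·C(k,2).
Continuing: 98, 136, 180, 230.
Summing k = 0..8 (9 terms) gives 774.

774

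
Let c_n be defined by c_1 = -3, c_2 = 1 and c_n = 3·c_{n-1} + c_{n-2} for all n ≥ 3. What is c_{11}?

Iterate the recurrence:
c_3 = 0  c_4 = 1  c_5 = 3  c_6 = 10  c_7 = 33  c_8 = 109  c_9 = 360  c_{10} = 1189  c_{11} = 3927.

3927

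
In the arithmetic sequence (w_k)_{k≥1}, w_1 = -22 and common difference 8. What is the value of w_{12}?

w_k = -22 + (k - 1)·8.
w_{12} = -22 + 11·8 = 66.

66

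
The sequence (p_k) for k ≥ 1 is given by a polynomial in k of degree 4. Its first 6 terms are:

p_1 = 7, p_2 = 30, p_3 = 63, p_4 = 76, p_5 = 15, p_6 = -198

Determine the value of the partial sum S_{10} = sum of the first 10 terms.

1st diffs: 23, 33, 13, -61, -213.
2nd diffs: 10, -20, -74, -152.
3rd diffs: -30, -54, -78.
4th diffs: -24, -24 (constant).
Newton forward-difference form: p_k = 7 + 23·C(k-1,1) + 10·C(k-1,2) + (-30)·C(k-1,3) + (-24)·C(k-1,4).
Continuing: -665, -1512, -2889, -4970.
Summing k = 1..10 (10 terms) gives -10043.

-10043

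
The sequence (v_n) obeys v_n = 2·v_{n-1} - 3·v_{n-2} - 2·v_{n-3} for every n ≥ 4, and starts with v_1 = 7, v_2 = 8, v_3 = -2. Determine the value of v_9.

Step forward from the initial values:
v_4 = -42;  v_5 = -94;  v_6 = -58;  v_7 = 250;  v_8 = 862;  v_9 = 1090.

1090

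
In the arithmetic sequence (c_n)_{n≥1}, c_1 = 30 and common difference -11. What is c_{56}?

-575

c_n = 30 + (n - 1)·(-11).
c_{56} = 30 + 55·(-11) = -575.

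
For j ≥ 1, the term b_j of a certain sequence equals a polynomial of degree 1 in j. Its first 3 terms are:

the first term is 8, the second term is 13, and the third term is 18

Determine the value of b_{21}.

1st diffs: 5, 5 (constant).
So b_j = 5j + 3.
Evaluating at j = 21 gives b_{21} = 108.

108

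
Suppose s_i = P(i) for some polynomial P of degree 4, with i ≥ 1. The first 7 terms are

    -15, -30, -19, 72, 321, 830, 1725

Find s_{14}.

34422

1st diffs: -15, 11, 91, 249, 509, 895.
2nd diffs: 26, 80, 158, 260, 386.
3rd diffs: 54, 78, 102, 126.
4th diffs: 24, 24, 24 (constant).
So s_i = i^4 - i^3 - 6i^2 - 5i - 4.
Evaluating at i = 14 gives s_{14} = 34422.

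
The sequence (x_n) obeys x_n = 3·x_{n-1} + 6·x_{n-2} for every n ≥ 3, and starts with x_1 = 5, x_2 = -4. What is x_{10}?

290790

Compute successive terms:
x_3 = 18, x_4 = 30, x_5 = 198, x_6 = 774, x_7 = 3510, x_8 = 15174, x_9 = 66582, x_{10} = 290790.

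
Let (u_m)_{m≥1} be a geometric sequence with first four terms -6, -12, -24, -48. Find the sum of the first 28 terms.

Common ratio r = 2.
u_m = (-6)·2^(m-1).
S = (-6)·(2^28 - 1)/(2 - 1) = (-6)·(268435456 - 1)/(1) = -1610612730.

-1610612730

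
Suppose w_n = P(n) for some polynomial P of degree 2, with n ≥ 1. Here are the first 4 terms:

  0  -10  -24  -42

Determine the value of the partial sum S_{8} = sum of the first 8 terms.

1st diffs: -10, -14, -18.
2nd diffs: -4, -4 (constant).
Newton forward-difference form: w_n = (-10)·C(n-1,1) + (-4)·C(n-1,2).
Continuing: -64, -90, -120, -154.
Summing n = 1..8 (8 terms) gives -504.

-504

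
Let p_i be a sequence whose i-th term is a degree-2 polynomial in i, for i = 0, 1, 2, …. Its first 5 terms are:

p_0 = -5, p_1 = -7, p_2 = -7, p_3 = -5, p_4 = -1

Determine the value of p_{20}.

335

1st diffs: -2, 0, 2, 4.
2nd diffs: 2, 2, 2 (constant).
So p_i = i^2 - 3i - 5.
Evaluating at i = 20 gives p_{20} = 335.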